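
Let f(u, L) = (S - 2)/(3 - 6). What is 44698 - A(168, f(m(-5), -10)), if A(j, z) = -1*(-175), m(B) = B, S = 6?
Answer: 44523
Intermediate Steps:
f(u, L) = -4/3 (f(u, L) = (6 - 2)/(3 - 6) = 4/(-3) = 4*(-⅓) = -4/3)
A(j, z) = 175
44698 - A(168, f(m(-5), -10)) = 44698 - 1*175 = 44698 - 175 = 44523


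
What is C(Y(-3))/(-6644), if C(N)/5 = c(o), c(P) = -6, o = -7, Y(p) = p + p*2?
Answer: 15/3322 ≈ 0.0045153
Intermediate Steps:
Y(p) = 3*p (Y(p) = p + 2*p = 3*p)
C(N) = -30 (C(N) = 5*(-6) = -30)
C(Y(-3))/(-6644) = -30/(-6644) = -30*(-1/6644) = 15/3322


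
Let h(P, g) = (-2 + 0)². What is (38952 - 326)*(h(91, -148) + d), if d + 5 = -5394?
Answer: -208387270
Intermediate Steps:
d = -5399 (d = -5 - 5394 = -5399)
h(P, g) = 4 (h(P, g) = (-2)² = 4)
(38952 - 326)*(h(91, -148) + d) = (38952 - 326)*(4 - 5399) = 38626*(-5395) = -208387270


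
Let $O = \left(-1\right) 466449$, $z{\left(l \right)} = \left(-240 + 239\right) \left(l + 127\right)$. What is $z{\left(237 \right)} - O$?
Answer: $466085$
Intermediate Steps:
$z{\left(l \right)} = -127 - l$ ($z{\left(l \right)} = - (127 + l) = -127 - l$)
$O = -466449$
$z{\left(237 \right)} - O = \left(-127 - 237\right) - -466449 = \left(-127 - 237\right) + 466449 = -364 + 466449 = 466085$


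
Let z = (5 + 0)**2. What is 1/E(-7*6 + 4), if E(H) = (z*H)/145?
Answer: -29/190 ≈ -0.15263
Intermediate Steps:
z = 25 (z = 5**2 = 25)
E(H) = 5*H/29 (E(H) = (25*H)/145 = (25*H)*(1/145) = 5*H/29)
1/E(-7*6 + 4) = 1/(5*(-7*6 + 4)/29) = 1/(5*(-42 + 4)/29) = 1/((5/29)*(-38)) = 1/(-190/29) = -29/190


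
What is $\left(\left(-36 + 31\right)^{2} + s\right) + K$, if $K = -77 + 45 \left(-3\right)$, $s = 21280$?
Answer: $21093$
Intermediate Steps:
$K = -212$ ($K = -77 - 135 = -212$)
$\left(\left(-36 + 31\right)^{2} + s\right) + K = \left(\left(-36 + 31\right)^{2} + 21280\right) - 212 = \left(\left(-5\right)^{2} + 21280\right) - 212 = \left(25 + 21280\right) - 212 = 21305 - 212 = 21093$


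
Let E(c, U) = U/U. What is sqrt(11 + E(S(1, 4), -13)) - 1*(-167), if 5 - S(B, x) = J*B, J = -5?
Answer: 167 + 2*sqrt(3) ≈ 170.46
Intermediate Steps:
S(B, x) = 5 + 5*B (S(B, x) = 5 - (-5)*B = 5 + 5*B)
E(c, U) = 1
sqrt(11 + E(S(1, 4), -13)) - 1*(-167) = sqrt(11 + 1) - 1*(-167) = sqrt(12) + 167 = 2*sqrt(3) + 167 = 167 + 2*sqrt(3)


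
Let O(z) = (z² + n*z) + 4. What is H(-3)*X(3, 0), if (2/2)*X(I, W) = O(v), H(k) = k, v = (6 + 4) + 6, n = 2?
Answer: -876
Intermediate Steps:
v = 16 (v = 10 + 6 = 16)
O(z) = 4 + z² + 2*z (O(z) = (z² + 2*z) + 4 = 4 + z² + 2*z)
X(I, W) = 292 (X(I, W) = 4 + 16² + 2*16 = 4 + 256 + 32 = 292)
H(-3)*X(3, 0) = -3*292 = -876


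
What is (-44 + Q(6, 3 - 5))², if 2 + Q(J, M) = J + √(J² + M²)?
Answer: 1640 - 160*√10 ≈ 1134.0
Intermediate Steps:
Q(J, M) = -2 + J + √(J² + M²) (Q(J, M) = -2 + (J + √(J² + M²)) = -2 + J + √(J² + M²))
(-44 + Q(6, 3 - 5))² = (-44 + (-2 + 6 + √(6² + (3 - 5)²)))² = (-44 + (-2 + 6 + √(36 + (-2)²)))² = (-44 + (-2 + 6 + √(36 + 4)))² = (-44 + (-2 + 6 + √40))² = (-44 + (-2 + 6 + 2*√10))² = (-44 + (4 + 2*√10))² = (-40 + 2*√10)²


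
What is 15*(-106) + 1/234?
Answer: -372059/234 ≈ -1590.0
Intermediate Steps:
15*(-106) + 1/234 = -1590 + 1/234 = -372059/234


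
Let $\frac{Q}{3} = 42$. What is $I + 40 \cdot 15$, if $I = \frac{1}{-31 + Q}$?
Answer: $\frac{57001}{95} \approx 600.01$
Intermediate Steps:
$Q = 126$ ($Q = 3 \cdot 42 = 126$)
$I = \frac{1}{95}$ ($I = \frac{1}{-31 + 126} = \frac{1}{95} \approx 0.010526$)
$I + 40 \cdot 15 = \frac{1}{95} + 40 \cdot 15 = \frac{1}{95} + 600 = \frac{57001}{95}$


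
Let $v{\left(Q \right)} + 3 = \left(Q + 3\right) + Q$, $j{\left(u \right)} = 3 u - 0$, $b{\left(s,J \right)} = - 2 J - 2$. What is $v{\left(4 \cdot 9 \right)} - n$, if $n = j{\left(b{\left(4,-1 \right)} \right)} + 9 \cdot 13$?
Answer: $-45$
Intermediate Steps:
$b{\left(s,J \right)} = -2 - 2 J$
$j{\left(u \right)} = 3 u$ ($j{\left(u \right)} = 3 u + 0 = 3 u$)
$v{\left(Q \right)} = 2 Q$ ($v{\left(Q \right)} = -3 + \left(\left(Q + 3\right) + Q\right) = -3 + \left(\left(3 + Q\right) + Q\right) = -3 + \left(3 + 2 Q\right) = 2 Q$)
$n = 117$ ($n = 3 \left(-2 - -2\right) + 9 \cdot 13 = 3 \left(-2 + 2\right) + 117 = 3 \cdot 0 + 117 = 0 + 117 = 117$)
$v{\left(4 \cdot 9 \right)} - n = 2 \cdot 4 \cdot 9 - 117 = 2 \cdot 36 - 117 = 72 - 117 = -45$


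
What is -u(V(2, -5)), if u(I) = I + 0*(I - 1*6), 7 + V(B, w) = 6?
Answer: 1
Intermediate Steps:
V(B, w) = -1 (V(B, w) = -7 + 6 = -1)
u(I) = I (u(I) = I + 0*(I - 6) = I + 0*(-6 + I) = I + 0 = I)
-u(V(2, -5)) = -1*(-1) = 1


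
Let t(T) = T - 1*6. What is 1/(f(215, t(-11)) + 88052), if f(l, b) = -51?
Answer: 1/88001 ≈ 1.1364e-5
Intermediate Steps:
t(T) = -6 + T (t(T) = T - 6 = -6 + T)
1/(f(215, t(-11)) + 88052) = 1/(-51 + 88052) = 1/88001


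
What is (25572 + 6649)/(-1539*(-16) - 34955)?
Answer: -32221/10331 ≈ -3.1189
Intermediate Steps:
(25572 + 6649)/(-1539*(-16) - 34955) = 32221/(24624 - 34955) = 32221/(-10331) = 32221*(-1/10331) = -32221/10331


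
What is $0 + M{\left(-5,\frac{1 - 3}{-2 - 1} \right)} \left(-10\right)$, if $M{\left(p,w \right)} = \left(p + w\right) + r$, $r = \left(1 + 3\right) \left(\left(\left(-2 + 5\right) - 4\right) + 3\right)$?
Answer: $- \frac{110}{3} \approx -36.667$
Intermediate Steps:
$r = 8$ ($r = 4 \left(\left(3 - 4\right) + 3\right) = 4 \left(-1 + 3\right) = 4 \cdot 2 = 8$)
$M{\left(p,w \right)} = 8 + p + w$ ($M{\left(p,w \right)} = \left(p + w\right) + 8 = 8 + p + w$)
$0 + M{\left(-5,\frac{1 - 3}{-2 - 1} \right)} \left(-10\right) = 0 + \left(8 - 5 + \frac{1 - 3}{-2 - 1}\right) \left(-10\right) = 0 + \left(8 - 5 - \frac{2}{-3}\right) \left(-10\right) = 0 + \left(8 - 5 - - \frac{2}{3}\right) \left(-10\right) = 0 + \left(8 - 5 + \frac{2}{3}\right) \left(-10\right) = 0 + \frac{11}{3} \left(-10\right) = 0 - \frac{110}{3} = - \frac{110}{3}$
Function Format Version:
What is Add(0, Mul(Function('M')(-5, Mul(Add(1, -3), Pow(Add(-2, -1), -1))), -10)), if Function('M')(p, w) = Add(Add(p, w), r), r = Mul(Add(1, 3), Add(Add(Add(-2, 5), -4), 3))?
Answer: Rational(-110, 3) ≈ -36.667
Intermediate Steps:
r = 8 (r = Mul(4, Add(Add(3, -4), 3)) = Mul(4, Add(-1, 3)) = Mul(4, 2) = 8)
Function('M')(p, w) = Add(8, p, w) (Function('M')(p, w) = Add(Add(p, w), 8) = Add(8, p, w))
Add(0, Mul(Function('M')(-5, Mul(Add(1, -3), Pow(Add(-2, -1), -1))), -10)) = Add(0, Mul(Add(8, -5, Mul(Add(1, -3), Pow(Add(-2, -1), -1))), -10)) = Add(0, Mul(Add(8, -5, Mul(-2, Pow(-3, -1))), -10)) = Add(0, Mul(Add(8, -5, Mul(-2, Rational(-1, 3))), -10)) = Add(0, Mul(Add(8, -5, Rational(2, 3)), -10)) = Add(0, Mul(Rational(11, 3), -10)) = Add(0, Rational(-110, 3)) = Rational(-110, 3)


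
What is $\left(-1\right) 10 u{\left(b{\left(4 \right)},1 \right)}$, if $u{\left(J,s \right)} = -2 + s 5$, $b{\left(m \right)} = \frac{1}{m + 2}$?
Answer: $-30$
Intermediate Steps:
$b{\left(m \right)} = \frac{1}{2 + m}$
$u{\left(J,s \right)} = -2 + 5 s$
$\left(-1\right) 10 u{\left(b{\left(4 \right)},1 \right)} = \left(-1\right) 10 \left(-2 + 5 \cdot 1\right) = - 10 \left(-2 + 5\right) = \left(-10\right) 3 = -30$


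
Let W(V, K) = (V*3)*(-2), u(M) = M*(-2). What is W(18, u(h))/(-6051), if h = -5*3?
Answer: 36/2017 ≈ 0.017848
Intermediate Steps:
h = -15
u(M) = -2*M
W(V, K) = -6*V (W(V, K) = (3*V)*(-2) = -6*V)
W(18, u(h))/(-6051) = -6*18/(-6051) = -108*(-1/6051) = 36/2017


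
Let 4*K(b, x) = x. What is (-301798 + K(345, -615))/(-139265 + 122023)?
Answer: 1207807/68968 ≈ 17.513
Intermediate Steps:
K(b, x) = x/4
(-301798 + K(345, -615))/(-139265 + 122023) = (-301798 + (1/4)*(-615))/(-139265 + 122023) = (-301798 - 615/4)/(-17242) = -1207807/4*(-1/17242) = 1207807/68968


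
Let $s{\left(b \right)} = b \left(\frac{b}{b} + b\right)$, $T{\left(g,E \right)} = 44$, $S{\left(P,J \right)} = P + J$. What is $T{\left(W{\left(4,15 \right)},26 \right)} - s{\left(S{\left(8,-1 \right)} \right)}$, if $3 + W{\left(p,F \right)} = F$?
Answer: $-12$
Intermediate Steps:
$S{\left(P,J \right)} = J + P$
$W{\left(p,F \right)} = -3 + F$
$s{\left(b \right)} = b \left(1 + b\right)$
$T{\left(W{\left(4,15 \right)},26 \right)} - s{\left(S{\left(8,-1 \right)} \right)} = 44 - \left(-1 + 8\right) \left(1 + \left(-1 + 8\right)\right) = 44 - 7 \left(1 + 7\right) = 44 - 7 \cdot 8 = 44 - 56 = -12$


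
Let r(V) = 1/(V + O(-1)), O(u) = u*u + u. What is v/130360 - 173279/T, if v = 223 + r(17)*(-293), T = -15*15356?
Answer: 962031967/1276152702 ≈ 0.75385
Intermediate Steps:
O(u) = u + u**2 (O(u) = u**2 + u = u + u**2)
T = -230340
r(V) = 1/V (r(V) = 1/(V - (1 - 1)) = 1/(V - 1*0) = 1/(V + 0) = 1/V)
v = 3498/17 (v = 223 - 293/17 = 3498/17 ≈ 205.76)
v/130360 - 173279/T = (3498/17)/130360 - 173279/(-230340) = (3498/17)*(1/130360) - 173279*(-1/230340) = 1749/1108060 + 173279/230340 = 962031967/1276152702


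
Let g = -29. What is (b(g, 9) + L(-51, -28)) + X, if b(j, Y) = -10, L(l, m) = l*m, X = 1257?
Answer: 2675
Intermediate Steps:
(b(g, 9) + L(-51, -28)) + X = (-10 - 51*(-28)) + 1257 = (-10 + 1428) + 1257 = 1418 + 1257 = 2675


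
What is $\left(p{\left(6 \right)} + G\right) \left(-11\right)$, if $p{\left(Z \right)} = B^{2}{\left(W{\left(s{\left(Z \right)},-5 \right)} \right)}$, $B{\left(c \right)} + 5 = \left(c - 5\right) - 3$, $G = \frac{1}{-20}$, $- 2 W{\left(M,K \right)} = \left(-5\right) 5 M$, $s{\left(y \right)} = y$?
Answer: $- \frac{845669}{20} \approx -42283.0$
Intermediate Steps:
$W{\left(M,K \right)} = \frac{25 M}{2}$ ($W{\left(M,K \right)} = - \frac{\left(-5\right) 5 M}{2} = - \frac{\left(-25\right) M}{2} = \frac{25 M}{2}$)
$G = - \frac{1}{20} \approx -0.05$
$B{\left(c \right)} = -13 + c$ ($B{\left(c \right)} = -5 + \left(\left(c - 5\right) - 3\right) = -5 + \left(\left(-5 + c\right) - 3\right) = -5 + \left(-8 + c\right) = -13 + c$)
$p{\left(Z \right)} = \left(-13 + \frac{25 Z}{2}\right)^{2}$
$\left(p{\left(6 \right)} + G\right) \left(-11\right) = \left(\frac{\left(-26 + 25 \cdot 6\right)^{2}}{4} - \frac{1}{20}\right) \left(-11\right) = \left(\frac{\left(-26 + 150\right)^{2}}{4} - \frac{1}{20}\right) \left(-11\right) = \left(\frac{124^{2}}{4} - \frac{1}{20}\right) \left(-11\right) = \left(\frac{1}{4} \cdot 15376 - \frac{1}{20}\right) \left(-11\right) = \left(3844 - \frac{1}{20}\right) \left(-11\right) = \frac{76879}{20} \left(-11\right) = - \frac{845669}{20}$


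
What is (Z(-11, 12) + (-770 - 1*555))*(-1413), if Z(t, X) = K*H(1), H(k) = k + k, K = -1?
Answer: 1875051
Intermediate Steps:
H(k) = 2*k
Z(t, X) = -2
(Z(-11, 12) + (-770 - 1*555))*(-1413) = (-2 + (-770 - 1*555))*(-1413) = (-2 + (-770 - 555))*(-1413) = (-2 - 1325)*(-1413) = -1327*(-1413) = 1875051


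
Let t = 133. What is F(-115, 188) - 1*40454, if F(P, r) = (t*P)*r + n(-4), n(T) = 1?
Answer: -2915913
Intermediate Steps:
F(P, r) = 1 + 133*P*r (F(P, r) = (133*P)*r + 1 = 133*P*r + 1 = 1 + 133*P*r)
F(-115, 188) - 1*40454 = (1 + 133*(-115)*188) - 1*40454 = (1 - 2875460) - 40454 = -2875459 - 40454 = -2915913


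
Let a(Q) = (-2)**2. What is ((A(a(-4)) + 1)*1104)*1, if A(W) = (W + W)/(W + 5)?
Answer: 6256/3 ≈ 2085.3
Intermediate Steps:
a(Q) = 4
A(W) = 2*W/(5 + W) (A(W) = (2*W)/(5 + W) = 2*W/(5 + W))
((A(a(-4)) + 1)*1104)*1 = ((2*4/(5 + 4) + 1)*1104)*1 = ((2*4/9 + 1)*1104)*1 = ((2*4*(1/9) + 1)*1104)*1 = ((8/9 + 1)*1104)*1 = ((17/9)*1104)*1 = (6256/3)*1 = 6256/3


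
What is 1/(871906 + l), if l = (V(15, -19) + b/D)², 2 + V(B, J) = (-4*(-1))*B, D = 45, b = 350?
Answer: 81/70974850 ≈ 1.1412e-6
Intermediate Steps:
V(B, J) = -2 + 4*B (V(B, J) = -2 + (-4*(-1))*B = -2 + 4*B)
l = 350464/81 (l = ((-2 + 4*15) + 350/45)² = ((-2 + 60) + 350*(1/45))² = (58 + 70/9)² = (592/9)² = 350464/81 ≈ 4326.7)
1/(871906 + l) = 1/(871906 + 350464/81) = 1/(70974850/81) = 81/70974850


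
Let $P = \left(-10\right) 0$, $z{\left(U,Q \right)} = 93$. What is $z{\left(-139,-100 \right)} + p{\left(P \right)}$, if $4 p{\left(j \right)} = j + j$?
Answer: $93$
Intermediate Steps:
$P = 0$
$p{\left(j \right)} = \frac{j}{2}$ ($p{\left(j \right)} = \frac{j + j}{4} = \frac{2 j}{4} = \frac{j}{2}$)
$z{\left(-139,-100 \right)} + p{\left(P \right)} = 93 + \frac{1}{2} \cdot 0 = 93 + 0 = 93$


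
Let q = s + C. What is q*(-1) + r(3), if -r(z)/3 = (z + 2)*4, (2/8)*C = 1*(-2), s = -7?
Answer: -45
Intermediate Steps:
C = -8 (C = 4*(1*(-2)) = 4*(-2) = -8)
r(z) = -24 - 12*z (r(z) = -3*(z + 2)*4 = -3*(2 + z)*4 = -3*(8 + 4*z) = -24 - 12*z)
q = -15 (q = -7 - 8 = -15)
q*(-1) + r(3) = -15*(-1) + (-24 - 12*3) = 15 + (-24 - 36) = 15 - 60 = -45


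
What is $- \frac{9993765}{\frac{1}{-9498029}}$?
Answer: $94921069789185$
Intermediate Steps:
$- \frac{9993765}{\frac{1}{-9498029}} = - \frac{9993765}{- \frac{1}{9498029}} = \left(-9993765\right) \left(-9498029\right) = 94921069789185$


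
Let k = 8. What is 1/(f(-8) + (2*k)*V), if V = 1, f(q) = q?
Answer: ⅛ ≈ 0.12500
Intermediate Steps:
1/(f(-8) + (2*k)*V) = 1/(-8 + (2*8)*1) = 1/(-8 + 16*1) = 1/(-8 + 16) = 1/8 = ⅛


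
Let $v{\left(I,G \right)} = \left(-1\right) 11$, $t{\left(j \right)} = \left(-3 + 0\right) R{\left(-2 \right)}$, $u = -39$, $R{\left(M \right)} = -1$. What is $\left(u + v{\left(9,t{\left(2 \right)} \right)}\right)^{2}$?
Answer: $2500$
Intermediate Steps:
$t{\left(j \right)} = 3$ ($t{\left(j \right)} = \left(-3 + 0\right) \left(-1\right) = \left(-3\right) \left(-1\right) = 3$)
$v{\left(I,G \right)} = -11$
$\left(u + v{\left(9,t{\left(2 \right)} \right)}\right)^{2} = \left(-39 - 11\right)^{2} = \left(-50\right)^{2} = 2500$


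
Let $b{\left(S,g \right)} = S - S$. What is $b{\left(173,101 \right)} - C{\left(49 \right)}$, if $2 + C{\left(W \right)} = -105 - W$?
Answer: $156$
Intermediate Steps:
$b{\left(S,g \right)} = 0$
$C{\left(W \right)} = -107 - W$ ($C{\left(W \right)} = -2 - \left(105 + W\right) = -107 - W$)
$b{\left(173,101 \right)} - C{\left(49 \right)} = 0 - \left(-107 - 49\right) = 0 - -156 = 0 + 156 = 156$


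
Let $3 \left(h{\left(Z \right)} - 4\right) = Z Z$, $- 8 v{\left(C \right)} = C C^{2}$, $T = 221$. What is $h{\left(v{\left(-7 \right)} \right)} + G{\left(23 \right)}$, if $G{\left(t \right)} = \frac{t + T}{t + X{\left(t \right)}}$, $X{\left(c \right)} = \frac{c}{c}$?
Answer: $\frac{40123}{64} \approx 626.92$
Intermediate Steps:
$X{\left(c \right)} = 1$
$G{\left(t \right)} = \frac{221 + t}{1 + t}$ ($G{\left(t \right)} = \frac{t + 221}{t + 1} = \frac{221 + t}{1 + t}$)
$v{\left(C \right)} = - \frac{C^{3}}{8}$ ($v{\left(C \right)} = - \frac{C C^{2}}{8} = - \frac{C^{3}}{8}$)
$h{\left(Z \right)} = 4 + \frac{Z^{2}}{3}$ ($h{\left(Z \right)} = 4 + \frac{Z Z}{3} = 4 + \frac{Z^{2}}{3}$)
$h{\left(v{\left(-7 \right)} \right)} + G{\left(23 \right)} = \left(4 + \frac{\left(- \frac{\left(-7\right)^{3}}{8}\right)^{2}}{3}\right) + \frac{221 + 23}{1 + 23} = \left(4 + \frac{\left(\left(- \frac{1}{8}\right) \left(-343\right)\right)^{2}}{3}\right) + \frac{1}{24} \cdot 244 = \left(4 + \frac{\left(\frac{343}{8}\right)^{2}}{3}\right) + \frac{1}{24} \cdot 244 = \left(4 + \frac{1}{3} \cdot \frac{117649}{64}\right) + \frac{61}{6} = \left(4 + \frac{117649}{192}\right) + \frac{61}{6} = \frac{118417}{192} + \frac{61}{6} = \frac{40123}{64}$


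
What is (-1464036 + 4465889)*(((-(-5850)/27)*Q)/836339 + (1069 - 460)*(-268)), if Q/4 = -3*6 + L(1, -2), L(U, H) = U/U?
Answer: -1229263987111767812/2509017 ≈ -4.8994e+11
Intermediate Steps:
L(U, H) = 1
Q = -68 (Q = 4*(-3*6 + 1) = 4*(-18 + 1) = 4*(-17) = -68)
(-1464036 + 4465889)*(((-(-5850)/27)*Q)/836339 + (1069 - 460)*(-268)) = (-1464036 + 4465889)*((-(-5850)/27*(-68))/836339 + (1069 - 460)*(-268)) = 3001853*((-(-5850)/27*(-68))*(1/836339) + 609*(-268)) = 3001853*((-130*(-5/3)*(-68))*(1/836339) - 163212) = 3001853*(((650/3)*(-68))*(1/836339) - 163212) = 3001853*(-44200/3*1/836339 - 163212) = 3001853*(-44200/2509017 - 163212) = 3001853*(-409501726804/2509017) = -1229263987111767812/2509017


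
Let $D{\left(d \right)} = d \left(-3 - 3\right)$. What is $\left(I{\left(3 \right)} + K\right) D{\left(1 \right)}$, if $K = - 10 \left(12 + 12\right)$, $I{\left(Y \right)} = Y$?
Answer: $1422$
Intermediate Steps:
$D{\left(d \right)} = - 6 d$ ($D{\left(d \right)} = d \left(-6\right) = - 6 d$)
$K = -240$ ($K = \left(-10\right) 24 = -240$)
$\left(I{\left(3 \right)} + K\right) D{\left(1 \right)} = \left(3 - 240\right) \left(\left(-6\right) 1\right) = \left(-237\right) \left(-6\right) = 1422$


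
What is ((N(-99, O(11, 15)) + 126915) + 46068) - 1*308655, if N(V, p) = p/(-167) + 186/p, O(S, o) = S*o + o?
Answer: -679716943/5010 ≈ -1.3567e+5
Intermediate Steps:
O(S, o) = o + S*o
N(V, p) = 186/p - p/167 (N(V, p) = p*(-1/167) + 186/p = -p/167 + 186/p = 186/p - p/167)
((N(-99, O(11, 15)) + 126915) + 46068) - 1*308655 = (((186/((15*(1 + 11))) - 15*(1 + 11)/167) + 126915) + 46068) - 1*308655 = (((186/((15*12)) - 15*12/167) + 126915) + 46068) - 308655 = (((186/180 - 1/167*180) + 126915) + 46068) - 308655 = (((186*(1/180) - 180/167) + 126915) + 46068) - 308655 = (((31/30 - 180/167) + 126915) + 46068) - 308655 = ((-223/5010 + 126915) + 46068) - 308655 = (635843927/5010 + 46068) - 308655 = 866644607/5010 - 308655 = -679716943/5010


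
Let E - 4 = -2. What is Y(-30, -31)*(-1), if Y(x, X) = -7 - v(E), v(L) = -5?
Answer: 2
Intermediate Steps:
E = 2 (E = 4 - 2 = 2)
Y(x, X) = -2 (Y(x, X) = -7 - 1*(-5) = -7 + 5 = -2)
Y(-30, -31)*(-1) = -2*(-1) = 2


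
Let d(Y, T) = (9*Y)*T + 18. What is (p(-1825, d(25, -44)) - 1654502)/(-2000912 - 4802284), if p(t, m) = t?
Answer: 32477/133396 ≈ 0.24346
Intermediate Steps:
d(Y, T) = 18 + 9*T*Y (d(Y, T) = 9*T*Y + 18 = 18 + 9*T*Y)
(p(-1825, d(25, -44)) - 1654502)/(-2000912 - 4802284) = (-1825 - 1654502)/(-2000912 - 4802284) = -1656327/(-6803196) = -1656327*(-1/6803196) = 32477/133396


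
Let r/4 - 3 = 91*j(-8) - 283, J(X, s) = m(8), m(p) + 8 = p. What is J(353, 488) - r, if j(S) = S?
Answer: 4032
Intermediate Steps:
m(p) = -8 + p
J(X, s) = 0 (J(X, s) = -8 + 8 = 0)
r = -4032 (r = 12 + 4*(91*(-8) - 283) = 12 + 4*(-728 - 283) = 12 + 4*(-1011) = 12 - 4044 = -4032)
J(353, 488) - r = 0 - 1*(-4032) = 0 + 4032 = 4032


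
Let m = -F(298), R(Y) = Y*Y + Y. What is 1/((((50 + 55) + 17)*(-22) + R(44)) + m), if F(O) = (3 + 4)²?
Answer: -1/753 ≈ -0.0013280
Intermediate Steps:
F(O) = 49 (F(O) = 7² = 49)
R(Y) = Y + Y² (R(Y) = Y² + Y = Y + Y²)
m = -49 (m = -1*49 = -49)
1/((((50 + 55) + 17)*(-22) + R(44)) + m) = 1/((((50 + 55) + 17)*(-22) + 44*(1 + 44)) - 49) = 1/(((105 + 17)*(-22) + 44*45) - 49) = 1/((122*(-22) + 1980) - 49) = 1/((-2684 + 1980) - 49) = 1/(-704 - 49) = 1/(-753) = -1/753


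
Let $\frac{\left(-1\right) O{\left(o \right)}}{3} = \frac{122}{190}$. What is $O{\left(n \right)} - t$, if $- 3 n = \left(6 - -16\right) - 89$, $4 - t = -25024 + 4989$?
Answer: $- \frac{1903888}{95} \approx -20041.0$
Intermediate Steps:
$t = 20039$ ($t = 4 - \left(-25024 + 4989\right) = 4 - -20035 = 4 + 20035 = 20039$)
$n = \frac{67}{3}$ ($n = - \frac{\left(6 - -16\right) - 89}{3} = - \frac{\left(6 + 16\right) - 89}{3} = - \frac{22 - 89}{3} = \left(- \frac{1}{3}\right) \left(-67\right) = \frac{67}{3} \approx 22.333$)
$O{\left(o \right)} = - \frac{183}{95}$ ($O{\left(o \right)} = - 3 \cdot \frac{122}{190} = - 3 \cdot 122 \cdot \frac{1}{190} = \left(-3\right) \frac{61}{95} = - \frac{183}{95}$)
$O{\left(n \right)} - t = - \frac{183}{95} - 20039 = - \frac{1903888}{95}$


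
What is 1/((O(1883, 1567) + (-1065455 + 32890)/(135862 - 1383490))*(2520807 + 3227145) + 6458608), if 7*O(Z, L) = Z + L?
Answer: 103969/295701865824692 ≈ 3.5160e-10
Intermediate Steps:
O(Z, L) = L/7 + Z/7 (O(Z, L) = (Z + L)/7 = (L + Z)/7 = L/7 + Z/7)
1/((O(1883, 1567) + (-1065455 + 32890)/(135862 - 1383490))*(2520807 + 3227145) + 6458608) = 1/((((1/7)*1567 + (1/7)*1883) + (-1065455 + 32890)/(135862 - 1383490))*(2520807 + 3227145) + 6458608) = 1/(((1567/7 + 269) - 1032565/(-1247628))*5747952 + 6458608) = 1/((3450/7 - 1032565*(-1/1247628))*5747952 + 6458608) = 1/((3450/7 + 1032565/1247628)*5747952 + 6458608) = 1/((4311544555/8733396)*5747952 + 6458608) = 1/(295030370809540/103969 + 6458608) = 1/(295701865824692/103969) = 103969/295701865824692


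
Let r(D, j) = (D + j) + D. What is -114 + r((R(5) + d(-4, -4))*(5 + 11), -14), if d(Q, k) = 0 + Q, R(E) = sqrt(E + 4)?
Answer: -160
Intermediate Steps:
R(E) = sqrt(4 + E)
d(Q, k) = Q
r(D, j) = j + 2*D
-114 + r((R(5) + d(-4, -4))*(5 + 11), -14) = -114 + (-14 + 2*((sqrt(4 + 5) - 4)*(5 + 11))) = -114 + (-14 + 2*((sqrt(9) - 4)*16)) = -114 + (-14 + 2*((3 - 4)*16)) = -114 + (-14 + 2*(-1*16)) = -114 + (-14 + 2*(-16)) = -114 + (-14 - 32) = -114 - 46 = -160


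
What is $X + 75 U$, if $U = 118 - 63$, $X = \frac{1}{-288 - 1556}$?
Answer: $\frac{7606499}{1844} \approx 4125.0$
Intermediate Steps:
$X = - \frac{1}{1844}$ ($X = \frac{1}{-1844} = - \frac{1}{1844} \approx -0.0005423$)
$U = 55$
$X + 75 U = - \frac{1}{1844} + 75 \cdot 55 = - \frac{1}{1844} + 4125 = \frac{7606499}{1844}$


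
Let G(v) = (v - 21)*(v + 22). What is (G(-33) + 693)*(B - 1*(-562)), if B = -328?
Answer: 301158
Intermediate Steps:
G(v) = (-21 + v)*(22 + v)
(G(-33) + 693)*(B - 1*(-562)) = ((-462 - 33 + (-33)²) + 693)*(-328 - 1*(-562)) = ((-462 - 33 + 1089) + 693)*(-328 + 562) = (594 + 693)*234 = 1287*234 = 301158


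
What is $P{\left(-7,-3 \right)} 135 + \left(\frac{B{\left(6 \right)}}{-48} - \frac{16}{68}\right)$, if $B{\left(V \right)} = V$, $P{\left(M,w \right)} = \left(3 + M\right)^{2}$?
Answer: $\frac{293711}{136} \approx 2159.6$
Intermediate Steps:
$P{\left(-7,-3 \right)} 135 + \left(\frac{B{\left(6 \right)}}{-48} - \frac{16}{68}\right) = \left(3 - 7\right)^{2} \cdot 135 + \left(\frac{6}{-48} - \frac{16}{68}\right) = \left(-4\right)^{2} \cdot 135 + \left(6 \left(- \frac{1}{48}\right) - \frac{4}{17}\right) = 16 \cdot 135 - \frac{49}{136} = 2160 - \frac{49}{136} = \frac{293711}{136}$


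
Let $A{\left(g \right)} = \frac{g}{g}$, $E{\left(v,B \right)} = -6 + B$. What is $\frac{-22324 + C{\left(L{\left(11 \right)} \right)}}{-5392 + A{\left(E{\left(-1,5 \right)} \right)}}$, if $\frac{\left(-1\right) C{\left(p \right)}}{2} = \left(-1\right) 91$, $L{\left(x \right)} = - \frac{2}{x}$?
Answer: $\frac{22142}{5391} \approx 4.1072$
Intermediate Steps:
$C{\left(p \right)} = 182$ ($C{\left(p \right)} = - 2 \left(\left(-1\right) 91\right) = \left(-2\right) \left(-91\right) = 182$)
$A{\left(g \right)} = 1$
$\frac{-22324 + C{\left(L{\left(11 \right)} \right)}}{-5392 + A{\left(E{\left(-1,5 \right)} \right)}} = \frac{-22324 + 182}{-5392 + 1} = - \frac{22142}{-5391} = \left(-22142\right) \left(- \frac{1}{5391}\right) = \frac{22142}{5391}$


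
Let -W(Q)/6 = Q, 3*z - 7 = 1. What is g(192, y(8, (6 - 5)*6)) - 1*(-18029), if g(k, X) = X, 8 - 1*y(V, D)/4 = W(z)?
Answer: 18125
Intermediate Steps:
z = 8/3 (z = 7/3 + (⅓)*1 = 7/3 + ⅓ = 8/3 ≈ 2.6667)
W(Q) = -6*Q
y(V, D) = 96 (y(V, D) = 32 - (-24)*8/3 = 32 - 4*(-16) = 32 + 64 = 96)
g(192, y(8, (6 - 5)*6)) - 1*(-18029) = 96 - 1*(-18029) = 96 + 18029 = 18125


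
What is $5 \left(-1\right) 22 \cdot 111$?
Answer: $-12210$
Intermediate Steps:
$5 \left(-1\right) 22 \cdot 111 = \left(-5\right) 22 \cdot 111 = \left(-110\right) 111 = -12210$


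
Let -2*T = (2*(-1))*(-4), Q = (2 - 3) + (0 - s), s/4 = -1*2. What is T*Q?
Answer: -28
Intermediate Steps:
s = -8 (s = 4*(-1*2) = 4*(-2) = -8)
Q = 7 (Q = (2 - 3) + (0 - 1*(-8)) = -1 + (0 + 8) = -1 + 8 = 7)
T = -4 (T = -2*(-1)*(-4)/2 = -(-1)*(-4) = -½*8 = -4)
T*Q = -4*7 = -28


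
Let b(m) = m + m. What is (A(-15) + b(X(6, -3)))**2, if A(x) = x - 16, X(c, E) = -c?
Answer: 1849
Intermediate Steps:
b(m) = 2*m
A(x) = -16 + x
(A(-15) + b(X(6, -3)))**2 = ((-16 - 15) + 2*(-1*6))**2 = (-31 + 2*(-6))**2 = (-31 - 12)**2 = (-43)**2 = 1849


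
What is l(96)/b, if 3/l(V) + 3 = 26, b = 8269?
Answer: 3/190187 ≈ 1.5774e-5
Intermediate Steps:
l(V) = 3/23 (l(V) = 3/(-3 + 26) = 3/23)
l(96)/b = (3/23)/8269 = (3/23)*(1/8269) = 3/190187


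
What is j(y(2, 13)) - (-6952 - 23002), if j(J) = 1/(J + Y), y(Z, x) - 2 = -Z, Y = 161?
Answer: 4822595/161 ≈ 29954.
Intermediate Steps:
y(Z, x) = 2 - Z
j(J) = 1/(161 + J) (j(J) = 1/(J + 161) = 1/(161 + J))
j(y(2, 13)) - (-6952 - 23002) = 1/(161 + (2 - 1*2)) - (-6952 - 23002) = 1/(161 + (2 - 2)) - 1*(-29954) = 1/(161 + 0) + 29954 = 1/161 + 29954 = 4822595/161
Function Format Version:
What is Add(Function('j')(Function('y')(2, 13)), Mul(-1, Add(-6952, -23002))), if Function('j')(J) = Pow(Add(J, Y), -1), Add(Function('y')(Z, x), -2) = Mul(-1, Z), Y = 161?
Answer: Rational(4822595, 161) ≈ 29954.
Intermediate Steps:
Function('y')(Z, x) = Add(2, Mul(-1, Z))
Function('j')(J) = Pow(Add(161, J), -1) (Function('j')(J) = Pow(Add(J, 161), -1) = Pow(Add(161, J), -1))
Add(Function('j')(Function('y')(2, 13)), Mul(-1, Add(-6952, -23002))) = Add(Pow(Add(161, Add(2, Mul(-1, 2))), -1), Mul(-1, Add(-6952, -23002))) = Add(Pow(Add(161, Add(2, -2)), -1), Mul(-1, -29954)) = Add(Pow(Add(161, 0), -1), 29954) = Add(Pow(161, -1), 29954) = Add(Rational(1, 161), 29954) = Rational(4822595, 161)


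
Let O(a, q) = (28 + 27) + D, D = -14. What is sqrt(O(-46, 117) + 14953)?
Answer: 21*sqrt(34) ≈ 122.45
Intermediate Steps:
O(a, q) = 41 (O(a, q) = (28 + 27) - 14 = 55 - 14 = 41)
sqrt(O(-46, 117) + 14953) = sqrt(41 + 14953) = sqrt(14994) = 21*sqrt(34)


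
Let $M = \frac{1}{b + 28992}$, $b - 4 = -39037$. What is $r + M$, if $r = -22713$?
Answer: $- \frac{228061234}{10041} \approx -22713.0$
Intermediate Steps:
$b = -39033$ ($b = 4 - 39037 = -39033$)
$M = - \frac{1}{10041}$ ($M = \frac{1}{-39033 + 28992} = \frac{1}{-10041} = - \frac{1}{10041} \approx -9.9592 \cdot 10^{-5}$)
$r + M = -22713 - \frac{1}{10041} = - \frac{228061234}{10041}$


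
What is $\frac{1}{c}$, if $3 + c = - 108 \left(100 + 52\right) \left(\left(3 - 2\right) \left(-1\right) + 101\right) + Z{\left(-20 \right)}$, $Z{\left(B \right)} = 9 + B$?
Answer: $- \frac{1}{1641614} \approx -6.0916 \cdot 10^{-7}$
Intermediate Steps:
$c = -1641614$ ($c = -3 + \left(- 108 \left(100 + 52\right) \left(\left(3 - 2\right) \left(-1\right) + 101\right) + \left(9 - 20\right)\right) = -3 - \left(11 + 108 \cdot 152 \left(1 \left(-1\right) + 101\right)\right) = -3 - \left(11 + 108 \cdot 152 \left(-1 + 101\right)\right) = -3 - \left(11 + 108 \cdot 152 \cdot 100\right) = -3 - 1641611 = -1641614$)
$\frac{1}{c} = \frac{1}{-1641614} = - \frac{1}{1641614}$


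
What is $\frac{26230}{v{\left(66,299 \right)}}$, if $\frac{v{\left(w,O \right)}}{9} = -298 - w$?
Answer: $- \frac{13115}{1638} \approx -8.0067$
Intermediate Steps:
$v{\left(w,O \right)} = -2682 - 9 w$ ($v{\left(w,O \right)} = 9 \left(-298 - w\right) = -2682 - 9 w$)
$\frac{26230}{v{\left(66,299 \right)}} = \frac{26230}{-2682 - 594} = \frac{26230}{-3276} = 26230 \left(- \frac{1}{3276}\right) = - \frac{13115}{1638}$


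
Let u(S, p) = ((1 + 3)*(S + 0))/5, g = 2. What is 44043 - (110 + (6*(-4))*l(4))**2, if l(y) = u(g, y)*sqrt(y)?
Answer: 1073519/25 ≈ 42941.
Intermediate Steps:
u(S, p) = 4*S/5 (u(S, p) = (4*S)*(1/5) = 4*S/5)
l(y) = 8*sqrt(y)/5 (l(y) = ((4/5)*2)*sqrt(y) = 8*sqrt(y)/5)
44043 - (110 + (6*(-4))*l(4))**2 = 44043 - (110 + (6*(-4))*(8*sqrt(4)/5))**2 = 44043 - (110 - 192*2/5)**2 = 44043 - (110 - 24*16/5)**2 = 44043 - (110 - 384/5)**2 = 44043 - (166/5)**2 = 44043 - 1*27556/25 = 44043 - 27556/25 = 1073519/25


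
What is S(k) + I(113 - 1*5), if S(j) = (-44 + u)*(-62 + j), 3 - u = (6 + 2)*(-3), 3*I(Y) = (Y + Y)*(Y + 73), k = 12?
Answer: 13882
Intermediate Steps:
I(Y) = 2*Y*(73 + Y)/3 (I(Y) = ((Y + Y)*(Y + 73))/3 = ((2*Y)*(73 + Y))/3 = (2*Y*(73 + Y))/3 = 2*Y*(73 + Y)/3)
u = 27 (u = 3 - (6 + 2)*(-3) = 3 - 8*(-3) = 3 - 1*(-24) = 3 + 24 = 27)
S(j) = 1054 - 17*j (S(j) = (-44 + 27)*(-62 + j) = -17*(-62 + j) = 1054 - 17*j)
S(k) + I(113 - 1*5) = (1054 - 17*12) + 2*(113 - 1*5)*(73 + (113 - 1*5))/3 = (1054 - 204) + 2*(113 - 5)*(73 + (113 - 5))/3 = 850 + (⅔)*108*(73 + 108) = 850 + (⅔)*108*181 = 850 + 13032 = 13882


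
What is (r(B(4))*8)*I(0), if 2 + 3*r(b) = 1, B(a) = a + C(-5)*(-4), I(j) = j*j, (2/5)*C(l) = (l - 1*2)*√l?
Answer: 0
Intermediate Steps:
C(l) = 5*√l*(-2 + l)/2 (C(l) = 5*((l - 1*2)*√l)/2 = 5*((l - 2)*√l)/2 = 5*((-2 + l)*√l)/2 = 5*(√l*(-2 + l))/2 = 5*√l*(-2 + l)/2)
I(j) = j²
B(a) = a + 70*I*√5 (B(a) = a + (5*√(-5)*(-2 - 5)/2)*(-4) = a + ((5/2)*(I*√5)*(-7))*(-4) = a - 35*I*√5/2*(-4) = a + 70*I*√5)
r(b) = -⅓ (r(b) = -⅔ + (⅓)*1 = -⅔ + ⅓ = -⅓)
(r(B(4))*8)*I(0) = -⅓*8*0² = -8/3*0 = 0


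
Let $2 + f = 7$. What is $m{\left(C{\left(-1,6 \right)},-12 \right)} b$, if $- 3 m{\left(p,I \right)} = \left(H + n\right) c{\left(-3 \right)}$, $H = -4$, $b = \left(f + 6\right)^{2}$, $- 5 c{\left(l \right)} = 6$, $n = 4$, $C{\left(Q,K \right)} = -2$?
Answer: $0$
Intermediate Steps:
$f = 5$ ($f = -2 + 7 = 5$)
$c{\left(l \right)} = - \frac{6}{5}$ ($c{\left(l \right)} = \left(- \frac{1}{5}\right) 6 = - \frac{6}{5}$)
$b = 121$ ($b = \left(5 + 6\right)^{2} = 11^{2} = 121$)
$m{\left(p,I \right)} = 0$ ($m{\left(p,I \right)} = - \frac{\left(-4 + 4\right) \left(- \frac{6}{5}\right)}{3} = - \frac{0 \left(- \frac{6}{5}\right)}{3} = \left(- \frac{1}{3}\right) 0 = 0$)
$m{\left(C{\left(-1,6 \right)},-12 \right)} b = 0 \cdot 121 = 0$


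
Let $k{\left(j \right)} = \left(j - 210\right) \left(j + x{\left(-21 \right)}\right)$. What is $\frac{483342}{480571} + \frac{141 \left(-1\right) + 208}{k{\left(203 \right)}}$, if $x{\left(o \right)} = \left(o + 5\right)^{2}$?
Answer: $\frac{217254227}{220582089} \approx 0.98491$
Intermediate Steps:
$x{\left(o \right)} = \left(5 + o\right)^{2}$
$k{\left(j \right)} = \left(-210 + j\right) \left(256 + j\right)$ ($k{\left(j \right)} = \left(j - 210\right) \left(j + \left(5 - 21\right)^{2}\right) = \left(-210 + j\right) \left(j + \left(-16\right)^{2}\right) = \left(-210 + j\right) \left(j + 256\right) = \left(-210 + j\right) \left(256 + j\right)$)
$\frac{483342}{480571} + \frac{141 \left(-1\right) + 208}{k{\left(203 \right)}} = \frac{483342}{480571} + \frac{141 \left(-1\right) + 208}{-53760 + 203^{2} + 46 \cdot 203} = 483342 \cdot \frac{1}{480571} + \frac{-141 + 208}{-53760 + 41209 + 9338} = \frac{483342}{480571} + \frac{67}{-3213} = \frac{483342}{480571} + 67 \left(- \frac{1}{3213}\right) = \frac{483342}{480571} - \frac{67}{3213} = \frac{217254227}{220582089}$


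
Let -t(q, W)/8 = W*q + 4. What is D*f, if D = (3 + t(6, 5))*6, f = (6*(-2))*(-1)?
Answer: -19368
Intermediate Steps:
t(q, W) = -32 - 8*W*q (t(q, W) = -8*(W*q + 4) = -8*(4 + W*q) = -32 - 8*W*q)
f = 12 (f = -12*(-1) = 12)
D = -1614 (D = (3 + (-32 - 8*5*6))*6 = (3 + (-32 - 240))*6 = (3 - 272)*6 = -269*6 = -1614)
D*f = -1614*12 = -19368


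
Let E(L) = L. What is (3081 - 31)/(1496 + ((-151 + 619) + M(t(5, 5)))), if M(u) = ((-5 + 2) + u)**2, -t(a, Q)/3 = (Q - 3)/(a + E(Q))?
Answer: 38125/24712 ≈ 1.5428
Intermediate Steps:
t(a, Q) = -3*(-3 + Q)/(Q + a) (t(a, Q) = -3*(Q - 3)/(a + Q) = -3*(-3 + Q)/(Q + a))
M(u) = (-3 + u)**2
(3081 - 31)/(1496 + ((-151 + 619) + M(t(5, 5)))) = (3081 - 31)/(1496 + ((-151 + 619) + (-3 + 3*(3 - 1*5)/(5 + 5))**2)) = 3050/(1496 + (468 + (-3 + 3*(3 - 5)/10)**2)) = 3050/(1496 + (468 + (-3 + 3*(1/10)*(-2))**2)) = 3050/(1496 + (468 + (-3 - 3/5)**2)) = 3050/(1496 + (468 + (-18/5)**2)) = 3050/(1496 + (468 + 324/25)) = 3050/(1496 + 12024/25) = 3050/(49424/25) = 3050*(25/49424) = 38125/24712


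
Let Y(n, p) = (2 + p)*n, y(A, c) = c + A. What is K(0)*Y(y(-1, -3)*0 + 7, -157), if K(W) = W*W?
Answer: 0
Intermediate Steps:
y(A, c) = A + c
Y(n, p) = n*(2 + p)
K(W) = W²
K(0)*Y(y(-1, -3)*0 + 7, -157) = 0²*(((-1 - 3)*0 + 7)*(2 - 157)) = 0*((-4*0 + 7)*(-155)) = 0*((0 + 7)*(-155)) = 0*(7*(-155)) = 0*(-1085) = 0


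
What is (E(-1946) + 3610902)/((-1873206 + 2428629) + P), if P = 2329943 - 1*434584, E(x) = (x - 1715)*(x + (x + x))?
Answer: 12491910/1225391 ≈ 10.194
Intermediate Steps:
E(x) = 3*x*(-1715 + x) (E(x) = (-1715 + x)*(x + 2*x) = (-1715 + x)*(3*x) = 3*x*(-1715 + x))
P = 1895359 (P = 2329943 - 434584 = 1895359)
(E(-1946) + 3610902)/((-1873206 + 2428629) + P) = (3*(-1946)*(-1715 - 1946) + 3610902)/((-1873206 + 2428629) + 1895359) = (3*(-1946)*(-3661) + 3610902)/(555423 + 1895359) = (21372918 + 3610902)/2450782 = 24983820*(1/2450782) = 12491910/1225391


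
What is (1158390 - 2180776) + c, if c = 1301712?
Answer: 279326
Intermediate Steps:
(1158390 - 2180776) + c = (1158390 - 2180776) + 1301712 = -1022386 + 1301712 = 279326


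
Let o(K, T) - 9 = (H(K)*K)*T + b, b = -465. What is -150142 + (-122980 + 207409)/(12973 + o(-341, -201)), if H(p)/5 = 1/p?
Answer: -1728350275/11512 ≈ -1.5013e+5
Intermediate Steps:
H(p) = 5/p
o(K, T) = -456 + 5*T (o(K, T) = 9 + (((5/K)*K)*T - 465) = 9 + (5*T - 465) = 9 + (-465 + 5*T) = -456 + 5*T)
-150142 + (-122980 + 207409)/(12973 + o(-341, -201)) = -150142 + (-122980 + 207409)/(12973 + (-456 + 5*(-201))) = -150142 + 84429/(12973 + (-456 - 1005)) = -150142 + 84429/(12973 - 1461) = -150142 + 84429/11512 = -1728350275/11512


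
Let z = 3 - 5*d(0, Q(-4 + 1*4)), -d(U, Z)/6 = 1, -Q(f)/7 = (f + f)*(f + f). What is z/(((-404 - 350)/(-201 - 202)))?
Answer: 1023/58 ≈ 17.638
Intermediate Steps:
Q(f) = -28*f² (Q(f) = -7*(f + f)*(f + f) = -7*2*f*2*f = -28*f²)
d(U, Z) = -6 (d(U, Z) = -6*1 = -6)
z = 33 (z = 3 - 5*(-6) = 3 + 30 = 33)
z/(((-404 - 350)/(-201 - 202))) = 33/(((-404 - 350)/(-201 - 202))) = 33/((-754/(-403))) = 33/((-754*(-1/403))) = 33/(58/31) = 33*(31/58) = 1023/58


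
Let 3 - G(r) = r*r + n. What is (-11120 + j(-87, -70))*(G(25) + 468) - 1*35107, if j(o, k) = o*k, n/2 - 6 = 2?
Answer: 819993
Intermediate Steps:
n = 16 (n = 12 + 2*2 = 12 + 4 = 16)
G(r) = -13 - r² (G(r) = 3 - (r*r + 16) = 3 - (r² + 16) = 3 - (16 + r²) = 3 + (-16 - r²) = -13 - r²)
j(o, k) = k*o
(-11120 + j(-87, -70))*(G(25) + 468) - 1*35107 = (-11120 - 70*(-87))*((-13 - 1*25²) + 468) - 1*35107 = (-11120 + 6090)*((-13 - 1*625) + 468) - 35107 = -5030*((-13 - 625) + 468) - 35107 = -5030*(-638 + 468) - 35107 = -5030*(-170) - 35107 = 855100 - 35107 = 819993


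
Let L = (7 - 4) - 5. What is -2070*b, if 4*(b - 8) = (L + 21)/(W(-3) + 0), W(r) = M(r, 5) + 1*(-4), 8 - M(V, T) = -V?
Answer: -52785/2 ≈ -26393.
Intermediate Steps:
L = -2 (L = 3 - 5 = -2)
M(V, T) = 8 + V (M(V, T) = 8 - (-1)*V = 8 + V)
W(r) = 4 + r (W(r) = (8 + r) + 1*(-4) = (8 + r) - 4 = 4 + r)
b = 51/4 (b = 8 + ((-2 + 21)/((4 - 3) + 0))/4 = 8 + (19/(1 + 0))/4 = 8 + (19/1)/4 = 8 + (19*1)/4 = 8 + (¼)*19 = 8 + 19/4 = 51/4 ≈ 12.750)
-2070*b = -2070*51/4 = -52785/2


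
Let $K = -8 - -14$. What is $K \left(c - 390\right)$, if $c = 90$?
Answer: $-1800$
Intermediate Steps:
$K = 6$ ($K = -8 + 14 = 6$)
$K \left(c - 390\right) = 6 \left(90 - 390\right) = 6 \left(-300\right) = -1800$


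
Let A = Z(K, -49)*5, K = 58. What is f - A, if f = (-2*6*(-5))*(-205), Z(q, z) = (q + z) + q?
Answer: -12635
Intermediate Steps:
Z(q, z) = z + 2*q
f = -12300 (f = -12*(-5)*(-205) = 60*(-205) = -12300)
A = 335 (A = (-49 + 2*58)*5 = (-49 + 116)*5 = 67*5 = 335)
f - A = -12300 - 1*335 = -12300 - 335 = -12635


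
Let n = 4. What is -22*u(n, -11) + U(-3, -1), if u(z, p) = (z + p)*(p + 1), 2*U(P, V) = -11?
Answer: -3091/2 ≈ -1545.5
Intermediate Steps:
U(P, V) = -11/2 (U(P, V) = (½)*(-11) = -11/2)
u(z, p) = (1 + p)*(p + z) (u(z, p) = (p + z)*(1 + p) = (1 + p)*(p + z))
-22*u(n, -11) + U(-3, -1) = -22*(-11 + 4 + (-11)² - 11*4) - 11/2 = -22*(-11 + 4 + 121 - 44) - 11/2 = -22*70 - 11/2 = -1540 - 11/2 = -3091/2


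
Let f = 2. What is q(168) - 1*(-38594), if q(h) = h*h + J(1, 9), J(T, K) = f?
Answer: 66820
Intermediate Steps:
J(T, K) = 2
q(h) = 2 + h² (q(h) = h*h + 2 = h² + 2 = 2 + h²)
q(168) - 1*(-38594) = (2 + 168²) - 1*(-38594) = (2 + 28224) + 38594 = 28226 + 38594 = 66820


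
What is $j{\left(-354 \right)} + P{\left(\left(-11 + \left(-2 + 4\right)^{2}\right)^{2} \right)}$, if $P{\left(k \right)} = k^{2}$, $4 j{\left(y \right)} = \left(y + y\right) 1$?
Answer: $2224$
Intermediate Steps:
$j{\left(y \right)} = \frac{y}{2}$ ($j{\left(y \right)} = \frac{\left(y + y\right) 1}{4} = \frac{2 y 1}{4} = \frac{2 y}{4} = \frac{y}{2}$)
$j{\left(-354 \right)} + P{\left(\left(-11 + \left(-2 + 4\right)^{2}\right)^{2} \right)} = \frac{1}{2} \left(-354\right) + \left(\left(-11 + \left(-2 + 4\right)^{2}\right)^{2}\right)^{2} = -177 + \left(\left(-11 + 2^{2}\right)^{2}\right)^{2} = -177 + \left(\left(-11 + 4\right)^{2}\right)^{2} = -177 + \left(\left(-7\right)^{2}\right)^{2} = -177 + 49^{2} = -177 + 2401 = 2224$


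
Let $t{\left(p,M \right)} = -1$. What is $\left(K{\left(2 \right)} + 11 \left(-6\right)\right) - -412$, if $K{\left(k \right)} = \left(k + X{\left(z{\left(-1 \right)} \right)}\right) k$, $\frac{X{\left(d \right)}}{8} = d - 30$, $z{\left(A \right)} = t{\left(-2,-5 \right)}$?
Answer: $-146$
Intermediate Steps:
$z{\left(A \right)} = -1$
$X{\left(d \right)} = -240 + 8 d$ ($X{\left(d \right)} = 8 \left(d - 30\right) = 8 \left(-30 + d\right) = -240 + 8 d$)
$K{\left(k \right)} = k \left(-248 + k\right)$ ($K{\left(k \right)} = \left(k + \left(-240 + 8 \left(-1\right)\right)\right) k = \left(k - 248\right) k = \left(-248 + k\right) k = k \left(-248 + k\right)$)
$\left(K{\left(2 \right)} + 11 \left(-6\right)\right) - -412 = \left(2 \left(-248 + 2\right) + 11 \left(-6\right)\right) - -412 = \left(2 \left(-246\right) - 66\right) + 412 = \left(-492 - 66\right) + 412 = -558 + 412 = -146$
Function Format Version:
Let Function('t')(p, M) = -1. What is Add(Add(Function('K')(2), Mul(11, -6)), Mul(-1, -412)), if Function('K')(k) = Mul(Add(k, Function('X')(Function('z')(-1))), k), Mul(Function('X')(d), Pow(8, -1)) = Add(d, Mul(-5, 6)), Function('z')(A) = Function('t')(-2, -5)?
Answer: -146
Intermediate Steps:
Function('z')(A) = -1
Function('X')(d) = Add(-240, Mul(8, d)) (Function('X')(d) = Mul(8, Add(d, Mul(-5, 6))) = Mul(8, Add(d, -30)) = Mul(8, Add(-30, d)) = Add(-240, Mul(8, d)))
Function('K')(k) = Mul(k, Add(-248, k)) (Function('K')(k) = Mul(Add(k, Add(-240, Mul(8, -1))), k) = Mul(Add(k, Add(-240, -8)), k) = Mul(Add(k, -248), k) = Mul(Add(-248, k), k) = Mul(k, Add(-248, k)))
Add(Add(Function('K')(2), Mul(11, -6)), Mul(-1, -412)) = Add(Add(Mul(2, Add(-248, 2)), Mul(11, -6)), Mul(-1, -412)) = Add(Add(Mul(2, -246), -66), 412) = Add(Add(-492, -66), 412) = Add(-558, 412) = -146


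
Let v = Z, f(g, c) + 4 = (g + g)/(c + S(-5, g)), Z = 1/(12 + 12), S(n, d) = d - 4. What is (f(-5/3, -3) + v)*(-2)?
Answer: 1115/156 ≈ 7.1474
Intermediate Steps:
S(n, d) = -4 + d
Z = 1/24 ≈ 0.041667
f(g, c) = -4 + 2*g/(-4 + c + g) (f(g, c) = -4 + (g + g)/(c + (-4 + g)) = -4 + (2*g)/(-4 + c + g) = -4 + 2*g/(-4 + c + g))
v = 1/24 ≈ 0.041667
(f(-5/3, -3) + v)*(-2) = (2*(8 - (-5)/3 - 2*(-3))/(-4 - 3 - 5/3) + 1/24)*(-2) = (2*(8 - (-5)/3 + 6)/(-4 - 3 - 5*1/3) + 1/24)*(-2) = (2*(8 - 1*(-5/3) + 6)/(-4 - 3 - 5/3) + 1/24)*(-2) = (2*(8 + 5/3 + 6)/(-26/3) + 1/24)*(-2) = (2*(-3/26)*(47/3) + 1/24)*(-2) = (-47/13 + 1/24)*(-2) = -1115/312*(-2) = 1115/156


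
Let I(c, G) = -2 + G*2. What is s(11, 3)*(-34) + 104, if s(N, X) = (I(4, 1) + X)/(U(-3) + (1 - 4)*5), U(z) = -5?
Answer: 1091/10 ≈ 109.10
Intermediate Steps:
I(c, G) = -2 + 2*G
s(N, X) = -X/20 (s(N, X) = ((-2 + 2*1) + X)/(-5 + (1 - 4)*5) = ((-2 + 2) + X)/(-5 - 3*5) = (0 + X)/(-5 - 15) = X/(-20) = X*(-1/20) = -X/20)
s(11, 3)*(-34) + 104 = -1/20*3*(-34) + 104 = -3/20*(-34) + 104 = 51/10 + 104 = 1091/10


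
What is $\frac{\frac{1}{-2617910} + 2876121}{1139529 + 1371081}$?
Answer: $\frac{7529425927109}{6572551025100} \approx 1.1456$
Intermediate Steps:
$\frac{\frac{1}{-2617910} + 2876121}{1139529 + 1371081} = \frac{- \frac{1}{2617910} + 2876121}{2510610} = \frac{7529425927109}{2617910} \cdot \frac{1}{2510610} = \frac{7529425927109}{6572551025100}$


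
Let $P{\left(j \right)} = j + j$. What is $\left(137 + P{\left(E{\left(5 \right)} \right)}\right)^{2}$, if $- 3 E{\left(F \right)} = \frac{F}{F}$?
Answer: $\frac{167281}{9} \approx 18587.0$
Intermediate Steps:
$E{\left(F \right)} = - \frac{1}{3}$ ($E{\left(F \right)} = - \frac{F \frac{1}{F}}{3} = \left(- \frac{1}{3}\right) 1 = - \frac{1}{3}$)
$P{\left(j \right)} = 2 j$
$\left(137 + P{\left(E{\left(5 \right)} \right)}\right)^{2} = \left(137 + 2 \left(- \frac{1}{3}\right)\right)^{2} = \left(137 - \frac{2}{3}\right)^{2} = \left(\frac{409}{3}\right)^{2} = \frac{167281}{9}$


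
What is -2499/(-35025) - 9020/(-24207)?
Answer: 125472931/282616725 ≈ 0.44397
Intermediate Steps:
-2499/(-35025) - 9020/(-24207) = -2499*(-1/35025) - 9020*(-1/24207) = 833/11675 + 9020/24207 = 125472931/282616725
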